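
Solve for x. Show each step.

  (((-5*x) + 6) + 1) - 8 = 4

Step 1. [(((-5*x) + 6) + 1) - 8 = 4] the outer -8 inverts by adding 8. So sub: ((-5*x) + 6) + 1 = 12.
Step 2. [((-5*x) + 6) + 1 = 12] +1 is outermost — subtract 1 both sides. So sub: (-5*x) + 6 = 11.
Step 3. [(-5*x) + 6 = 11] the outer +6 inverts by subtracting 6. So sub: -5*x = 5.
Step 4. [-5*x = 5] -5·(inner) — divide through by -5. So div: x = -1.

Answer: x ∈ {-1}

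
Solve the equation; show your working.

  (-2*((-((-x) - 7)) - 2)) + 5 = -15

Step 1. [(-2*((-((-x) - 7)) - 2)) + 5 = -15] +5 is outermost — subtract 5 both sides. So sub: -2*((-((-x) - 7)) - 2) = -20.
Step 2. [-2*((-((-x) - 7)) - 2) = -20] leading coefficient -2: divide by -2, so div: (-((-x) - 7)) - 2 = 10.
Step 3. [(-((-x) - 7)) - 2 = 10] 2 comes off first (add 2) ⇒ sub: -((-x) - 7) = 12.
Step 4. [-((-x) - 7) = 12] leading − — multiply by −1, so neg: (-x) - 7 = -12.
Step 5. [(-x) - 7 = -12] add 7: x sits inside (… - 7). So sub: -x = -5.
Step 6. [-x = -5] LHS negated; negate both sides ⇒ neg: x = 5.

Answer: x ∈ {5}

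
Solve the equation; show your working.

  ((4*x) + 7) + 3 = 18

Step 1. [((4*x) + 7) + 3 = 18] the outer +3 inverts by subtracting 3 ⇒ sub: (4*x) + 7 = 15.
Step 2. [(4*x) + 7 = 15] 7 comes off first (subtract 7), so sub: 4*x = 8.
Step 3. [4*x = 8] leading coefficient 4: divide by 4. So div: x = 2.

Answer: x ∈ {2}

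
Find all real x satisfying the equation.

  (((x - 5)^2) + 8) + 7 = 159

Step 1. [(((x - 5)^2) + 8) + 7 = 159] 7 comes off first (subtract 7), so sub: ((x - 5)^2) + 8 = 152.
Step 2. [((x - 5)^2) + 8 = 152] subtract 8: x sits inside (… + 8), so sub: (x - 5)^2 = 144.
Step 3. [(x - 5)^2 = 144] LHS squared, RHS 144 ≥ 0: apply √ (±), so sqrt: x - 5 = 12 or -12.
Step 4. [x - 5 = 12 or -12] the outer -5 inverts by adding 5. So sub: x = 17 or -7.

Answer: x ∈ {-7, 17}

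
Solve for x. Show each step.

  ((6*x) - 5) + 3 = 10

Step 1. [((6*x) - 5) + 3 = 10] 3 comes off first (subtract 3). So sub: (6*x) - 5 = 7.
Step 2. [(6*x) - 5 = 7] 5 comes off first (add 5). So sub: 6*x = 12.
Step 3. [6*x = 12] leading coefficient 6: divide by 6. So div: x = 2.

Answer: x ∈ {2}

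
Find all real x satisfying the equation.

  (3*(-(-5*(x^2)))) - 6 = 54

Step 1. [(3*(-(-5*(x^2)))) - 6 = 54] 3 | LHS and 3 | 54: pull 3 out ⇒ factor: (-(-5*(x^2))) - 2 = 18.
Step 2. [(-(-5*(x^2))) - 2 = 18] add 2: x sits inside (… - 2) ⇒ sub: -(-5*(x^2)) = 20.
Step 3. [-(-5*(x^2)) = 20] leading − — multiply by −1 ⇒ neg: -5*(x^2) = -20.
Step 4. [-5*(x^2) = -20] -5·(inner) — divide through by -5. So div: x^2 = 4.
Step 5. [x^2 = 4] √ both sides: 4 ≥ 0 gives two branches ⇒ sqrt: x = 2 or -2.

Answer: x ∈ {-2, 2}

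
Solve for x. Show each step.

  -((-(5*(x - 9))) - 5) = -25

Step 1. [-((-(5*(x - 9))) - 5) = -25] LHS negated; negate both sides, so neg: (-(5*(x - 9))) - 5 = 25.
Step 2. [(-(5*(x - 9))) - 5 = 25] -5 is outermost — add 5 both sides ⇒ sub: -(5*(x - 9)) = 30.
Step 3. [-(5*(x - 9)) = 30] flip signs both sides, so neg: 5*(x - 9) = -30.
Step 4. [5*(x - 9) = -30] 5·(inner) — divide through by 5. So div: x - 9 = -6.
Step 5. [x - 9 = -6] add 9: x sits inside (… - 9), so sub: x = 3.

Answer: x ∈ {3}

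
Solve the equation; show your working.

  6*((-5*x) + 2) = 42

Step 1. [6*((-5*x) + 2) = 42] LHS = 6·(…); ÷6 both sides, so div: (-5*x) + 2 = 7.
Step 2. [(-5*x) + 2 = 7] 2 comes off first (subtract 2) ⇒ sub: -5*x = 5.
Step 3. [-5*x = 5] -5·(inner) — divide through by -5, so div: x = -1.

Answer: x ∈ {-1}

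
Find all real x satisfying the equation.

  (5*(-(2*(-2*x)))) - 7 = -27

Step 1. [(5*(-(2*(-2*x)))) - 7 = -27] the outer -7 inverts by adding 7 ⇒ sub: 5*(-(2*(-2*x))) = -20.
Step 2. [5*(-(2*(-2*x))) = -20] divide by the outer 5. So div: -(2*(-2*x)) = -4.
Step 3. [-(2*(-2*x)) = -4] leading − — multiply by −1. So neg: 2*(-2*x) = 4.
Step 4. [2*(-2*x) = 4] 2·(inner) — divide through by 2, so div: -2*x = 2.
Step 5. [-2*x = 2] -2·(inner) — divide through by -2. So div: x = -1.

Answer: x ∈ {-1}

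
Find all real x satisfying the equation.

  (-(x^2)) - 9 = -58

Step 1. [(-(x^2)) - 9 = -58] the outer -9 inverts by adding 9 ⇒ sub: -(x^2) = -49.
Step 2. [-(x^2) = -49] leading − — multiply by −1. So neg: x^2 = 49.
Step 3. [x^2 = 49] LHS squared, RHS 49 ≥ 0: apply √ (±). So sqrt: x = 7 or -7.

Answer: x ∈ {-7, 7}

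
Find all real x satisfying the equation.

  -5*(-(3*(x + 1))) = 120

Step 1. [-5*(-(3*(x + 1))) = 120] LHS = -5·(…); ÷-5 both sides, so div: -(3*(x + 1)) = -24.
Step 2. [-(3*(x + 1)) = -24] flip signs both sides, so neg: 3*(x + 1) = 24.
Step 3. [3*(x + 1) = 24] divide by the outer 3, so div: x + 1 = 8.
Step 4. [x + 1 = 8] 1 comes off first (subtract 1), so sub: x = 7.

Answer: x ∈ {7}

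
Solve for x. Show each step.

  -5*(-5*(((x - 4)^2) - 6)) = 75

Step 1. [-5*(-5*(((x - 4)^2) - 6)) = 75] divide by the outer -5 ⇒ div: -5*(((x - 4)^2) - 6) = -15.
Step 2. [-5*(((x - 4)^2) - 6) = -15] leading coefficient -5: divide by -5, so div: ((x - 4)^2) - 6 = 3.
Step 3. [((x - 4)^2) - 6 = 3] 6 comes off first (add 6). So sub: (x - 4)^2 = 9.
Step 4. [(x - 4)^2 = 9] 9 ≥ 0, LHS is (·)² — take ±√. So sqrt: x - 4 = 3 or -3.
Step 5. [x - 4 = 3 or -3] peel the -4: add 4 from each side ⇒ sub: x = 7 or 1.

Answer: x ∈ {1, 7}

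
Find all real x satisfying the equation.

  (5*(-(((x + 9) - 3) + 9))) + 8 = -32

Step 1. [(5*(-(((x + 9) - 3) + 9))) + 8 = -32] 8 comes off first (subtract 8). So sub: 5*(-(((x + 9) - 3) + 9)) = -40.
Step 2. [5*(-(((x + 9) - 3) + 9)) = -40] LHS = 5·(…); ÷5 both sides, so div: -(((x + 9) - 3) + 9) = -8.
Step 3. [-(((x + 9) - 3) + 9) = -8] LHS negated; negate both sides ⇒ neg: ((x + 9) - 3) + 9 = 8.
Step 4. [((x + 9) - 3) + 9 = 8] +9 is outermost — subtract 9 both sides, so sub: (x + 9) - 3 = -1.
Step 5. [(x + 9) - 3 = -1] the outer -3 inverts by adding 3 ⇒ sub: x + 9 = 2.
Step 6. [x + 9 = 2] subtract 9: x sits inside (… + 9) ⇒ sub: x = -7.

Answer: x ∈ {-7}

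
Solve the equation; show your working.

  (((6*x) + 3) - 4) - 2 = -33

Step 1. [(((6*x) + 3) - 4) - 2 = -33] peel the -2: add 2 from each side. So sub: ((6*x) + 3) - 4 = -31.
Step 2. [((6*x) + 3) - 4 = -31] the outer -4 inverts by adding 4 ⇒ sub: (6*x) + 3 = -27.
Step 3. [(6*x) + 3 = -27] subtract 3: x sits inside (… + 3) ⇒ sub: 6*x = -30.
Step 4. [6*x = -30] 6·(inner) — divide through by 6. So div: x = -5.

Answer: x ∈ {-5}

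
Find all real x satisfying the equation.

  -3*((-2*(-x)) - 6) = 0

Step 1. [-3*((-2*(-x)) - 6) = 0] -3·(inner) — divide through by -3. So div: (-2*(-x)) - 6 = 0.
Step 2. [(-2*(-x)) - 6 = 0] add 6: x sits inside (… - 6) ⇒ sub: -2*(-x) = 6.
Step 3. [-2*(-x) = 6] -2 out front; divide by -2. So div: -x = -3.
Step 4. [-x = -3] leading − — multiply by −1, so neg: x = 3.

Answer: x ∈ {3}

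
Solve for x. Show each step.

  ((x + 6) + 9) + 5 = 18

Step 1. [((x + 6) + 9) + 5 = 18] subtract 5: x sits inside (… + 5), so sub: (x + 6) + 9 = 13.
Step 2. [(x + 6) + 9 = 13] peel the +9: subtract 9 from each side ⇒ sub: x + 6 = 4.
Step 3. [x + 6 = 4] subtract 6: x sits inside (… + 6) ⇒ sub: x = -2.

Answer: x ∈ {-2}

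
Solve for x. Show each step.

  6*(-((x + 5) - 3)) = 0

Step 1. [6*(-((x + 5) - 3)) = 0] leading coefficient 6: divide by 6 ⇒ div: -((x + 5) - 3) = 0.
Step 2. [-((x + 5) - 3) = 0] leading − — multiply by −1. So neg: (x + 5) - 3 = 0.
Step 3. [(x + 5) - 3 = 0] the outer -3 inverts by adding 3. So sub: x + 5 = 3.
Step 4. [x + 5 = 3] subtract 5: x sits inside (… + 5), so sub: x = -2.

Answer: x ∈ {-2}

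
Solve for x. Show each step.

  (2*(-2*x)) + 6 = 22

Step 1. [(2*(-2*x)) + 6 = 22] 2 divides every term; factor it out. So factor: (-2*x) + 3 = 11.
Step 2. [(-2*x) + 3 = 11] 3 comes off first (subtract 3). So sub: -2*x = 8.
Step 3. [-2*x = 8] -2 out front; divide by -2, so div: x = -4.

Answer: x ∈ {-4}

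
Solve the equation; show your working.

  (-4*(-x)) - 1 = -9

Step 1. [(-4*(-x)) - 1 = -9] peel the -1: add 1 from each side, so sub: -4*(-x) = -8.
Step 2. [-4*(-x) = -8] -4·(inner) — divide through by -4 ⇒ div: -x = 2.
Step 3. [-x = 2] LHS negated; negate both sides. So neg: x = -2.

Answer: x ∈ {-2}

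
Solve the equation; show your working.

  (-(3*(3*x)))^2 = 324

Step 1. [(-(3*(3*x)))^2 = 324] √ both sides: 324 ≥ 0 gives two branches, so sqrt: -(3*(3*x)) = 18 or -18.
Step 2. [-(3*(3*x)) = 18 or -18] flip signs both sides. So neg: 3*(3*x) = -18 or 18.
Step 3. [3*(3*x) = -18 or 18] LHS = 3·(…); ÷3 both sides, so div: 3*x = -6 or 6.
Step 4. [3*x = -6 or 6] LHS = 3·(…); ÷3 both sides ⇒ div: x = -2 or 2.

Answer: x ∈ {-2, 2}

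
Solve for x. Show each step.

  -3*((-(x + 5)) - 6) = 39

Step 1. [-3*((-(x + 5)) - 6) = 39] leading coefficient -3: divide by -3. So div: (-(x + 5)) - 6 = -13.
Step 2. [(-(x + 5)) - 6 = -13] 6 comes off first (add 6) ⇒ sub: -(x + 5) = -7.
Step 3. [-(x + 5) = -7] leading − — multiply by −1. So neg: x + 5 = 7.
Step 4. [x + 5 = 7] subtract 5: x sits inside (… + 5). So sub: x = 2.

Answer: x ∈ {2}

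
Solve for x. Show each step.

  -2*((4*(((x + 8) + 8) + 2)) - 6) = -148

Step 1. [-2*((4*(((x + 8) + 8) + 2)) - 6) = -148] leading coefficient -2: divide by -2. So div: (4*(((x + 8) + 8) + 2)) - 6 = 74.
Step 2. [(4*(((x + 8) + 8) + 2)) - 6 = 74] peel the -6: add 6 from each side. So sub: 4*(((x + 8) + 8) + 2) = 80.
Step 3. [4*(((x + 8) + 8) + 2) = 80] 4·(inner) — divide through by 4 ⇒ div: ((x + 8) + 8) + 2 = 20.
Step 4. [((x + 8) + 8) + 2 = 20] the outer +2 inverts by subtracting 2 ⇒ sub: (x + 8) + 8 = 18.
Step 5. [(x + 8) + 8 = 18] peel the +8: subtract 8 from each side, so sub: x + 8 = 10.
Step 6. [x + 8 = 10] subtract 8: x sits inside (… + 8), so sub: x = 2.

Answer: x ∈ {2}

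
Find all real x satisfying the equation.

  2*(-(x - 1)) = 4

Step 1. [2*(-(x - 1)) = 4] 2 out front; divide by 2. So div: -(x - 1) = 2.
Step 2. [-(x - 1) = 2] leading − — multiply by −1. So neg: x - 1 = -2.
Step 3. [x - 1 = -2] peel the -1: add 1 from each side ⇒ sub: x = -1.

Answer: x ∈ {-1}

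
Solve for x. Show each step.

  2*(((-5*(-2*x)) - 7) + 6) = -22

Step 1. [2*(((-5*(-2*x)) - 7) + 6) = -22] 2 out front; divide by 2, so div: ((-5*(-2*x)) - 7) + 6 = -11.
Step 2. [((-5*(-2*x)) - 7) + 6 = -11] 6 comes off first (subtract 6). So sub: (-5*(-2*x)) - 7 = -17.
Step 3. [(-5*(-2*x)) - 7 = -17] the outer -7 inverts by adding 7. So sub: -5*(-2*x) = -10.
Step 4. [-5*(-2*x) = -10] leading coefficient -5: divide by -5. So div: -2*x = 2.
Step 5. [-2*x = 2] -2·(inner) — divide through by -2 ⇒ div: x = -1.

Answer: x ∈ {-1}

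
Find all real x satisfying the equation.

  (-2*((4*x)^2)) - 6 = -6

Step 1. [(-2*((4*x)^2)) - 6 = -6] peel the -6: add 6 from each side, so sub: -2*((4*x)^2) = 0.
Step 2. [-2*((4*x)^2) = 0] divide by the outer -2 ⇒ div: (4*x)^2 = 0.
Step 3. [(4*x)^2 = 0] LHS squared, RHS 0 ≥ 0: apply √ (±), so sqrt: 4*x = 0.
Step 4. [4*x = 0] 4 out front; divide by 4, so div: x = 0.

Answer: x ∈ {0}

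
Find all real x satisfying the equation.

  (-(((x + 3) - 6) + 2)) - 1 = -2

Step 1. [(-(((x + 3) - 6) + 2)) - 1 = -2] add 1: x sits inside (… - 1), so sub: -(((x + 3) - 6) + 2) = -1.
Step 2. [-(((x + 3) - 6) + 2) = -1] LHS negated; negate both sides, so neg: ((x + 3) - 6) + 2 = 1.
Step 3. [((x + 3) - 6) + 2 = 1] +2 is outermost — subtract 2 both sides ⇒ sub: (x + 3) - 6 = -1.
Step 4. [(x + 3) - 6 = -1] the outer -6 inverts by adding 6 ⇒ sub: x + 3 = 5.
Step 5. [x + 3 = 5] +3 is outermost — subtract 3 both sides. So sub: x = 2.

Answer: x ∈ {2}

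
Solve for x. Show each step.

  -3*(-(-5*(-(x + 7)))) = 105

Step 1. [-3*(-(-5*(-(x + 7)))) = 105] LHS = -3·(…); ÷-3 both sides, so div: -(-5*(-(x + 7))) = -35.
Step 2. [-(-5*(-(x + 7))) = -35] leading − — multiply by −1 ⇒ neg: -5*(-(x + 7)) = 35.
Step 3. [-5*(-(x + 7)) = 35] divide by the outer -5 ⇒ div: -(x + 7) = -7.
Step 4. [-(x + 7) = -7] LHS negated; negate both sides, so neg: x + 7 = 7.
Step 5. [x + 7 = 7] the outer +7 inverts by subtracting 7 ⇒ sub: x = 0.

Answer: x ∈ {0}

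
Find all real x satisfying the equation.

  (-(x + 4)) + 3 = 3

Step 1. [(-(x + 4)) + 3 = 3] 3 comes off first (subtract 3), so sub: -(x + 4) = 0.
Step 2. [-(x + 4) = 0] flip signs both sides, so neg: x + 4 = 0.
Step 3. [x + 4 = 0] subtract 4: x sits inside (… + 4), so sub: x = -4.

Answer: x ∈ {-4}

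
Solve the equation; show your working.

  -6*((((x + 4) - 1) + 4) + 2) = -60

Step 1. [-6*((((x + 4) - 1) + 4) + 2) = -60] -6 out front; divide by -6, so div: (((x + 4) - 1) + 4) + 2 = 10.
Step 2. [(((x + 4) - 1) + 4) + 2 = 10] peel the +2: subtract 2 from each side ⇒ sub: ((x + 4) - 1) + 4 = 8.
Step 3. [((x + 4) - 1) + 4 = 8] subtract 4: x sits inside (… + 4) ⇒ sub: (x + 4) - 1 = 4.
Step 4. [(x + 4) - 1 = 4] 1 comes off first (add 1) ⇒ sub: x + 4 = 5.
Step 5. [x + 4 = 5] the outer +4 inverts by subtracting 4, so sub: x = 1.

Answer: x ∈ {1}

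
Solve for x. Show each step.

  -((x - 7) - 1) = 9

Step 1. [-((x - 7) - 1) = 9] flip signs both sides ⇒ neg: (x - 7) - 1 = -9.
Step 2. [(x - 7) - 1 = -9] the outer -1 inverts by adding 1 ⇒ sub: x - 7 = -8.
Step 3. [x - 7 = -8] the outer -7 inverts by adding 7, so sub: x = -1.

Answer: x ∈ {-1}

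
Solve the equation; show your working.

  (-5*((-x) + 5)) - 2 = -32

Step 1. [(-5*((-x) + 5)) - 2 = -32] add 2: x sits inside (… - 2) ⇒ sub: -5*((-x) + 5) = -30.
Step 2. [-5*((-x) + 5) = -30] divide by the outer -5. So div: (-x) + 5 = 6.
Step 3. [(-x) + 5 = 6] +5 is outermost — subtract 5 both sides ⇒ sub: -x = 1.
Step 4. [-x = 1] flip signs both sides. So neg: x = -1.

Answer: x ∈ {-1}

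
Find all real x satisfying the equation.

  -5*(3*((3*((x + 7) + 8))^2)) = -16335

Step 1. [-5*(3*((3*((x + 7) + 8))^2)) = -16335] divide by the outer -5 ⇒ div: 3*((3*((x + 7) + 8))^2) = 3267.
Step 2. [3*((3*((x + 7) + 8))^2) = 3267] 3 out front; divide by 3. So div: (3*((x + 7) + 8))^2 = 1089.
Step 3. [(3*((x + 7) + 8))^2 = 1089] 1089 ≥ 0, LHS is (·)² — take ±√ ⇒ sqrt: 3*((x + 7) + 8) = 33 or -33.
Step 4. [3*((x + 7) + 8) = 33 or -33] 3·(inner) — divide through by 3. So div: (x + 7) + 8 = 11 or -11.
Step 5. [(x + 7) + 8 = 11 or -11] subtract 8: x sits inside (… + 8) ⇒ sub: x + 7 = 3 or -19.
Step 6. [x + 7 = 3 or -19] 7 comes off first (subtract 7) ⇒ sub: x = -4 or -26.

Answer: x ∈ {-26, -4}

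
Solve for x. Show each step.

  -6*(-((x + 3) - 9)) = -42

Step 1. [-6*(-((x + 3) - 9)) = -42] -6·(inner) — divide through by -6 ⇒ div: -((x + 3) - 9) = 7.
Step 2. [-((x + 3) - 9) = 7] flip signs both sides ⇒ neg: (x + 3) - 9 = -7.
Step 3. [(x + 3) - 9 = -7] peel the -9: add 9 from each side. So sub: x + 3 = 2.
Step 4. [x + 3 = 2] 3 comes off first (subtract 3), so sub: x = -1.

Answer: x ∈ {-1}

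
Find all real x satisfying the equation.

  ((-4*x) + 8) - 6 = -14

Step 1. [((-4*x) + 8) - 6 = -14] peel the -6: add 6 from each side. So sub: (-4*x) + 8 = -8.
Step 2. [(-4*x) + 8 = -8] the outer +8 inverts by subtracting 8 ⇒ sub: -4*x = -16.
Step 3. [-4*x = -16] -4·(inner) — divide through by -4. So div: x = 4.

Answer: x ∈ {4}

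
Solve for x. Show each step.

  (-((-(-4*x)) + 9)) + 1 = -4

Step 1. [(-((-(-4*x)) + 9)) + 1 = -4] subtract 1: x sits inside (… + 1). So sub: -((-(-4*x)) + 9) = -5.
Step 2. [-((-(-4*x)) + 9) = -5] LHS negated; negate both sides ⇒ neg: (-(-4*x)) + 9 = 5.
Step 3. [(-(-4*x)) + 9 = 5] peel the +9: subtract 9 from each side. So sub: -(-4*x) = -4.
Step 4. [-(-4*x) = -4] flip signs both sides ⇒ neg: -4*x = 4.
Step 5. [-4*x = 4] divide by the outer -4. So div: x = -1.

Answer: x ∈ {-1}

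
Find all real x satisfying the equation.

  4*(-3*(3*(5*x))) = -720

Step 1. [4*(-3*(3*(5*x))) = -720] 4 out front; divide by 4 ⇒ div: -3*(3*(5*x)) = -180.
Step 2. [-3*(3*(5*x)) = -180] leading coefficient -3: divide by -3 ⇒ div: 3*(5*x) = 60.
Step 3. [3*(5*x) = 60] 3 out front; divide by 3 ⇒ div: 5*x = 20.
Step 4. [5*x = 20] LHS = 5·(…); ÷5 both sides, so div: x = 4.

Answer: x ∈ {4}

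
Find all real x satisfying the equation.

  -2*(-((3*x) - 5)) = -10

Step 1. [-2*(-((3*x) - 5)) = -10] -2·(inner) — divide through by -2. So div: -((3*x) - 5) = 5.
Step 2. [-((3*x) - 5) = 5] leading − — multiply by −1 ⇒ neg: (3*x) - 5 = -5.
Step 3. [(3*x) - 5 = -5] add 5: x sits inside (… - 5), so sub: 3*x = 0.
Step 4. [3*x = 0] 3 out front; divide by 3. So div: x = 0.

Answer: x ∈ {0}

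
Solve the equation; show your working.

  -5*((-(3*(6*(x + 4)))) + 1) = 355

Step 1. [-5*((-(3*(6*(x + 4)))) + 1) = 355] divide by the outer -5. So div: (-(3*(6*(x + 4)))) + 1 = -71.
Step 2. [(-(3*(6*(x + 4)))) + 1 = -71] 1 comes off first (subtract 1) ⇒ sub: -(3*(6*(x + 4))) = -72.
Step 3. [-(3*(6*(x + 4))) = -72] leading − — multiply by −1. So neg: 3*(6*(x + 4)) = 72.
Step 4. [3*(6*(x + 4)) = 72] LHS = 3·(…); ÷3 both sides, so div: 6*(x + 4) = 24.
Step 5. [6*(x + 4) = 24] 6·(inner) — divide through by 6 ⇒ div: x + 4 = 4.
Step 6. [x + 4 = 4] 4 comes off first (subtract 4). So sub: x = 0.

Answer: x ∈ {0}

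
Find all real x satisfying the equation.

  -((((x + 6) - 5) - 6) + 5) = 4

Step 1. [-((((x + 6) - 5) - 6) + 5) = 4] flip signs both sides. So neg: (((x + 6) - 5) - 6) + 5 = -4.
Step 2. [(((x + 6) - 5) - 6) + 5 = -4] +5 is outermost — subtract 5 both sides, so sub: ((x + 6) - 5) - 6 = -9.
Step 3. [((x + 6) - 5) - 6 = -9] 6 comes off first (add 6) ⇒ sub: (x + 6) - 5 = -3.
Step 4. [(x + 6) - 5 = -3] the outer -5 inverts by adding 5, so sub: x + 6 = 2.
Step 5. [x + 6 = 2] +6 is outermost — subtract 6 both sides. So sub: x = -4.

Answer: x ∈ {-4}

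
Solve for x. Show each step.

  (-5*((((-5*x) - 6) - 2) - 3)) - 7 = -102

Step 1. [(-5*((((-5*x) - 6) - 2) - 3)) - 7 = -102] the outer -7 inverts by adding 7, so sub: -5*((((-5*x) - 6) - 2) - 3) = -95.
Step 2. [-5*((((-5*x) - 6) - 2) - 3) = -95] leading coefficient -5: divide by -5. So div: (((-5*x) - 6) - 2) - 3 = 19.
Step 3. [(((-5*x) - 6) - 2) - 3 = 19] add 3: x sits inside (… - 3) ⇒ sub: ((-5*x) - 6) - 2 = 22.
Step 4. [((-5*x) - 6) - 2 = 22] 2 comes off first (add 2), so sub: (-5*x) - 6 = 24.
Step 5. [(-5*x) - 6 = 24] add 6: x sits inside (… - 6), so sub: -5*x = 30.
Step 6. [-5*x = 30] -5·(inner) — divide through by -5, so div: x = -6.

Answer: x ∈ {-6}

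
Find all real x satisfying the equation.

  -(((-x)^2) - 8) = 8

Step 1. [-(((-x)^2) - 8) = 8] flip signs both sides, so neg: ((-x)^2) - 8 = -8.
Step 2. [((-x)^2) - 8 = -8] -8 is outermost — add 8 both sides. So sub: (-x)^2 = 0.
Step 3. [(-x)^2 = 0] LHS squared, RHS 0 ≥ 0: apply √ (±), so sqrt: -x = 0.
Step 4. [-x = 0] leading − — multiply by −1 ⇒ neg: x = 0.

Answer: x ∈ {0}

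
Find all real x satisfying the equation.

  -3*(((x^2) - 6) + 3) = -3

Step 1. [-3*(((x^2) - 6) + 3) = -3] leading coefficient -3: divide by -3, so div: ((x^2) - 6) + 3 = 1.
Step 2. [((x^2) - 6) + 3 = 1] +3 is outermost — subtract 3 both sides, so sub: (x^2) - 6 = -2.
Step 3. [(x^2) - 6 = -2] add 6: x sits inside (… - 6) ⇒ sub: x^2 = 4.
Step 4. [x^2 = 4] √ both sides: 4 ≥ 0 gives two branches ⇒ sqrt: x = 2 or -2.

Answer: x ∈ {-2, 2}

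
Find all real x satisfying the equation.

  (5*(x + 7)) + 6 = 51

Step 1. [(5*(x + 7)) + 6 = 51] +6 is outermost — subtract 6 both sides, so sub: 5*(x + 7) = 45.
Step 2. [5*(x + 7) = 45] 5·(inner) — divide through by 5, so div: x + 7 = 9.
Step 3. [x + 7 = 9] +7 is outermost — subtract 7 both sides, so sub: x = 2.

Answer: x ∈ {2}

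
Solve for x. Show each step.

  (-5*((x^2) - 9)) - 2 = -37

Step 1. [(-5*((x^2) - 9)) - 2 = -37] the outer -2 inverts by adding 2, so sub: -5*((x^2) - 9) = -35.
Step 2. [-5*((x^2) - 9) = -35] -5 out front; divide by -5 ⇒ div: (x^2) - 9 = 7.
Step 3. [(x^2) - 9 = 7] add 9: x sits inside (… - 9). So sub: x^2 = 16.
Step 4. [x^2 = 16] √ both sides: 16 ≥ 0 gives two branches ⇒ sqrt: x = 4 or -4.

Answer: x ∈ {-4, 4}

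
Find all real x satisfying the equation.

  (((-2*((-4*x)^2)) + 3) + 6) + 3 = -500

Step 1. [(((-2*((-4*x)^2)) + 3) + 6) + 3 = -500] 3 comes off first (subtract 3). So sub: ((-2*((-4*x)^2)) + 3) + 6 = -503.
Step 2. [((-2*((-4*x)^2)) + 3) + 6 = -503] the outer +6 inverts by subtracting 6. So sub: (-2*((-4*x)^2)) + 3 = -509.
Step 3. [(-2*((-4*x)^2)) + 3 = -509] 3 comes off first (subtract 3). So sub: -2*((-4*x)^2) = -512.
Step 4. [-2*((-4*x)^2) = -512] leading coefficient -2: divide by -2. So div: (-4*x)^2 = 256.
Step 5. [(-4*x)^2 = 256] √ both sides: 256 ≥ 0 gives two branches, so sqrt: -4*x = 16 or -16.
Step 6. [-4*x = 16 or -16] LHS = -4·(…); ÷-4 both sides, so div: x = -4 or 4.

Answer: x ∈ {-4, 4}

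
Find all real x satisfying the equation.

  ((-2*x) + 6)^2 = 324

Step 1. [((-2*x) + 6)^2 = 324] LHS squared, RHS 324 ≥ 0: apply √ (±) ⇒ sqrt: (-2*x) + 6 = 18 or -18.
Step 2. [(-2*x) + 6 = 18 or -18] -2 | LHS and -2 | 18 or -18: pull -2 out ⇒ factor: x - 3 = -9 or 9.
Step 3. [x - 3 = -9 or 9] the outer -3 inverts by adding 3. So sub: x = -6 or 12.

Answer: x ∈ {-6, 12}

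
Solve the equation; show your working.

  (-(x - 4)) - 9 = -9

Step 1. [(-(x - 4)) - 9 = -9] 9 comes off first (add 9). So sub: -(x - 4) = 0.
Step 2. [-(x - 4) = 0] LHS negated; negate both sides, so neg: x - 4 = 0.
Step 3. [x - 4 = 0] add 4: x sits inside (… - 4), so sub: x = 4.

Answer: x ∈ {4}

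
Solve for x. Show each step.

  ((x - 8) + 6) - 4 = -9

Step 1. [((x - 8) + 6) - 4 = -9] -4 is outermost — add 4 both sides ⇒ sub: (x - 8) + 6 = -5.
Step 2. [(x - 8) + 6 = -5] 6 comes off first (subtract 6) ⇒ sub: x - 8 = -11.
Step 3. [x - 8 = -11] the outer -8 inverts by adding 8 ⇒ sub: x = -3.

Answer: x ∈ {-3}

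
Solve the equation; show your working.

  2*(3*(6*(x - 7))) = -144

Step 1. [2*(3*(6*(x - 7))) = -144] divide by the outer 2. So div: 3*(6*(x - 7)) = -72.
Step 2. [3*(6*(x - 7)) = -72] LHS = 3·(…); ÷3 both sides ⇒ div: 6*(x - 7) = -24.
Step 3. [6*(x - 7) = -24] 6 out front; divide by 6 ⇒ div: x - 7 = -4.
Step 4. [x - 7 = -4] -7 is outermost — add 7 both sides ⇒ sub: x = 3.

Answer: x ∈ {3}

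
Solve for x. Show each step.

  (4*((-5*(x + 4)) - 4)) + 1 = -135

Step 1. [(4*((-5*(x + 4)) - 4)) + 1 = -135] +1 is outermost — subtract 1 both sides. So sub: 4*((-5*(x + 4)) - 4) = -136.
Step 2. [4*((-5*(x + 4)) - 4) = -136] divide by the outer 4 ⇒ div: (-5*(x + 4)) - 4 = -34.
Step 3. [(-5*(x + 4)) - 4 = -34] add 4: x sits inside (… - 4). So sub: -5*(x + 4) = -30.
Step 4. [-5*(x + 4) = -30] leading coefficient -5: divide by -5 ⇒ div: x + 4 = 6.
Step 5. [x + 4 = 6] 4 comes off first (subtract 4). So sub: x = 2.

Answer: x ∈ {2}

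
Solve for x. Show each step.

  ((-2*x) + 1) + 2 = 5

Step 1. [((-2*x) + 1) + 2 = 5] +2 is outermost — subtract 2 both sides. So sub: (-2*x) + 1 = 3.
Step 2. [(-2*x) + 1 = 3] subtract 1: x sits inside (… + 1). So sub: -2*x = 2.
Step 3. [-2*x = 2] -2·(inner) — divide through by -2. So div: x = -1.

Answer: x ∈ {-1}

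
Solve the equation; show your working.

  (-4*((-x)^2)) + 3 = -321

Step 1. [(-4*((-x)^2)) + 3 = -321] 3 comes off first (subtract 3), so sub: -4*((-x)^2) = -324.
Step 2. [-4*((-x)^2) = -324] leading coefficient -4: divide by -4 ⇒ div: (-x)^2 = 81.
Step 3. [(-x)^2 = 81] 81 ≥ 0, LHS is (·)² — take ±√ ⇒ sqrt: -x = 9 or -9.
Step 4. [-x = 9 or -9] leading − — multiply by −1 ⇒ neg: x = -9 or 9.

Answer: x ∈ {-9, 9}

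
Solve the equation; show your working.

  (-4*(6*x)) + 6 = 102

Step 1. [(-4*(6*x)) + 6 = 102] 6 comes off first (subtract 6), so sub: -4*(6*x) = 96.
Step 2. [-4*(6*x) = 96] -4 out front; divide by -4, so div: 6*x = -24.
Step 3. [6*x = -24] divide by the outer 6 ⇒ div: x = -4.

Answer: x ∈ {-4}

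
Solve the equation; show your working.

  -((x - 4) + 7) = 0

Step 1. [-((x - 4) + 7) = 0] LHS negated; negate both sides. So neg: (x - 4) + 7 = 0.
Step 2. [(x - 4) + 7 = 0] the outer +7 inverts by subtracting 7, so sub: x - 4 = -7.
Step 3. [x - 4 = -7] add 4: x sits inside (… - 4) ⇒ sub: x = -3.

Answer: x ∈ {-3}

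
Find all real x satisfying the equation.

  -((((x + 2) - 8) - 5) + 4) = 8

Step 1. [-((((x + 2) - 8) - 5) + 4) = 8] flip signs both sides ⇒ neg: (((x + 2) - 8) - 5) + 4 = -8.
Step 2. [(((x + 2) - 8) - 5) + 4 = -8] +4 is outermost — subtract 4 both sides, so sub: ((x + 2) - 8) - 5 = -12.
Step 3. [((x + 2) - 8) - 5 = -12] 5 comes off first (add 5). So sub: (x + 2) - 8 = -7.
Step 4. [(x + 2) - 8 = -7] the outer -8 inverts by adding 8. So sub: x + 2 = 1.
Step 5. [x + 2 = 1] +2 is outermost — subtract 2 both sides. So sub: x = -1.

Answer: x ∈ {-1}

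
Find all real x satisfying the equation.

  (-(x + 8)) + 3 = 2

Step 1. [(-(x + 8)) + 3 = 2] 3 comes off first (subtract 3) ⇒ sub: -(x + 8) = -1.
Step 2. [-(x + 8) = -1] flip signs both sides ⇒ neg: x + 8 = 1.
Step 3. [x + 8 = 1] subtract 8: x sits inside (… + 8) ⇒ sub: x = -7.

Answer: x ∈ {-7}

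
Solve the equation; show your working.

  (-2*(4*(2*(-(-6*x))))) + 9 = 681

Step 1. [(-2*(4*(2*(-(-6*x))))) + 9 = 681] 9 comes off first (subtract 9) ⇒ sub: -2*(4*(2*(-(-6*x)))) = 672.
Step 2. [-2*(4*(2*(-(-6*x)))) = 672] -2·(inner) — divide through by -2, so div: 4*(2*(-(-6*x))) = -336.
Step 3. [4*(2*(-(-6*x))) = -336] divide by the outer 4, so div: 2*(-(-6*x)) = -84.
Step 4. [2*(-(-6*x)) = -84] LHS = 2·(…); ÷2 both sides, so div: -(-6*x) = -42.
Step 5. [-(-6*x) = -42] flip signs both sides ⇒ neg: -6*x = 42.
Step 6. [-6*x = 42] -6 out front; divide by -6. So div: x = -7.

Answer: x ∈ {-7}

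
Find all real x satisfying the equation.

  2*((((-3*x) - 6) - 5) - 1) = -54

Step 1. [2*((((-3*x) - 6) - 5) - 1) = -54] 2 out front; divide by 2, so div: (((-3*x) - 6) - 5) - 1 = -27.
Step 2. [(((-3*x) - 6) - 5) - 1 = -27] 1 comes off first (add 1) ⇒ sub: ((-3*x) - 6) - 5 = -26.
Step 3. [((-3*x) - 6) - 5 = -26] add 5: x sits inside (… - 5) ⇒ sub: (-3*x) - 6 = -21.
Step 4. [(-3*x) - 6 = -21] -3 divides every term; factor it out ⇒ factor: x + 2 = 7.
Step 5. [x + 2 = 7] the outer +2 inverts by subtracting 2, so sub: x = 5.

Answer: x ∈ {5}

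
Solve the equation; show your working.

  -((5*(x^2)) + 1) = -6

Step 1. [-((5*(x^2)) + 1) = -6] LHS negated; negate both sides, so neg: (5*(x^2)) + 1 = 6.
Step 2. [(5*(x^2)) + 1 = 6] +1 is outermost — subtract 1 both sides ⇒ sub: 5*(x^2) = 5.
Step 3. [5*(x^2) = 5] LHS = 5·(…); ÷5 both sides, so div: x^2 = 1.
Step 4. [x^2 = 1] √ both sides: 1 ≥ 0 gives two branches. So sqrt: x = 1 or -1.

Answer: x ∈ {-1, 1}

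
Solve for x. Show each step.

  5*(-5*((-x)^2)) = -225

Step 1. [5*(-5*((-x)^2)) = -225] leading coefficient 5: divide by 5 ⇒ div: -5*((-x)^2) = -45.
Step 2. [-5*((-x)^2) = -45] -5·(inner) — divide through by -5. So div: (-x)^2 = 9.
Step 3. [(-x)^2 = 9] LHS squared, RHS 9 ≥ 0: apply √ (±), so sqrt: -x = 3 or -3.
Step 4. [-x = 3 or -3] flip signs both sides, so neg: x = -3 or 3.

Answer: x ∈ {-3, 3}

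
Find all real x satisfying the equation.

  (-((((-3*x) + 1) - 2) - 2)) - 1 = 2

Step 1. [(-((((-3*x) + 1) - 2) - 2)) - 1 = 2] peel the -1: add 1 from each side. So sub: -((((-3*x) + 1) - 2) - 2) = 3.
Step 2. [-((((-3*x) + 1) - 2) - 2) = 3] LHS negated; negate both sides ⇒ neg: (((-3*x) + 1) - 2) - 2 = -3.
Step 3. [(((-3*x) + 1) - 2) - 2 = -3] the outer -2 inverts by adding 2 ⇒ sub: ((-3*x) + 1) - 2 = -1.
Step 4. [((-3*x) + 1) - 2 = -1] 2 comes off first (add 2) ⇒ sub: (-3*x) + 1 = 1.
Step 5. [(-3*x) + 1 = 1] 1 comes off first (subtract 1). So sub: -3*x = 0.
Step 6. [-3*x = 0] divide by the outer -3 ⇒ div: x = 0.

Answer: x ∈ {0}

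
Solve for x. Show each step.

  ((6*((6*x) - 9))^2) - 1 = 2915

Step 1. [((6*((6*x) - 9))^2) - 1 = 2915] 1 comes off first (add 1), so sub: (6*((6*x) - 9))^2 = 2916.
Step 2. [(6*((6*x) - 9))^2 = 2916] LHS squared, RHS 2916 ≥ 0: apply √ (±), so sqrt: 6*((6*x) - 9) = 54 or -54.
Step 3. [6*((6*x) - 9) = 54 or -54] divide by the outer 6, so div: (6*x) - 9 = 9 or -9.
Step 4. [(6*x) - 9 = 9 or -9] the outer -9 inverts by adding 9. So sub: 6*x = 18 or 0.
Step 5. [6*x = 18 or 0] leading coefficient 6: divide by 6 ⇒ div: x = 3 or 0.

Answer: x ∈ {0, 3}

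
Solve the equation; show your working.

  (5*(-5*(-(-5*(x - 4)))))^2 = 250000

Step 1. [(5*(-5*(-(-5*(x - 4)))))^2 = 250000] LHS squared, RHS 250000 ≥ 0: apply √ (±). So sqrt: 5*(-5*(-(-5*(x - 4)))) = 500 or -500.
Step 2. [5*(-5*(-(-5*(x - 4)))) = 500 or -500] 5·(inner) — divide through by 5. So div: -5*(-(-5*(x - 4))) = 100 or -100.
Step 3. [-5*(-(-5*(x - 4))) = 100 or -100] -5·(inner) — divide through by -5 ⇒ div: -(-5*(x - 4)) = -20 or 20.
Step 4. [-(-5*(x - 4)) = -20 or 20] leading − — multiply by −1 ⇒ neg: -5*(x - 4) = 20 or -20.
Step 5. [-5*(x - 4) = 20 or -20] -5·(inner) — divide through by -5, so div: x - 4 = -4 or 4.
Step 6. [x - 4 = -4 or 4] -4 is outermost — add 4 both sides, so sub: x = 0 or 8.

Answer: x ∈ {0, 8}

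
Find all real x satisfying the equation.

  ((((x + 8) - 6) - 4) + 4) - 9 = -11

Step 1. [((((x + 8) - 6) - 4) + 4) - 9 = -11] add 9: x sits inside (… - 9), so sub: (((x + 8) - 6) - 4) + 4 = -2.
Step 2. [(((x + 8) - 6) - 4) + 4 = -2] peel the +4: subtract 4 from each side ⇒ sub: ((x + 8) - 6) - 4 = -6.
Step 3. [((x + 8) - 6) - 4 = -6] peel the -4: add 4 from each side ⇒ sub: (x + 8) - 6 = -2.
Step 4. [(x + 8) - 6 = -2] the outer -6 inverts by adding 6, so sub: x + 8 = 4.
Step 5. [x + 8 = 4] subtract 8: x sits inside (… + 8) ⇒ sub: x = -4.

Answer: x ∈ {-4}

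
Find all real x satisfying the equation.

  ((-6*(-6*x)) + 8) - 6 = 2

Step 1. [((-6*(-6*x)) + 8) - 6 = 2] -6 is outermost — add 6 both sides ⇒ sub: (-6*(-6*x)) + 8 = 8.
Step 2. [(-6*(-6*x)) + 8 = 8] the outer +8 inverts by subtracting 8, so sub: -6*(-6*x) = 0.
Step 3. [-6*(-6*x) = 0] leading coefficient -6: divide by -6. So div: -6*x = 0.
Step 4. [-6*x = 0] divide by the outer -6 ⇒ div: x = 0.

Answer: x ∈ {0}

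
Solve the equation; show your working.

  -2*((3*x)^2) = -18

Step 1. [-2*((3*x)^2) = -18] LHS = -2·(…); ÷-2 both sides. So div: (3*x)^2 = 9.
Step 2. [(3*x)^2 = 9] LHS squared, RHS 9 ≥ 0: apply √ (±), so sqrt: 3*x = 3 or -3.
Step 3. [3*x = 3 or -3] 3 out front; divide by 3, so div: x = 1 or -1.

Answer: x ∈ {-1, 1}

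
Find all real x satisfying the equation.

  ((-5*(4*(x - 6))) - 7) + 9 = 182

Step 1. [((-5*(4*(x - 6))) - 7) + 9 = 182] the outer +9 inverts by subtracting 9. So sub: (-5*(4*(x - 6))) - 7 = 173.
Step 2. [(-5*(4*(x - 6))) - 7 = 173] add 7: x sits inside (… - 7), so sub: -5*(4*(x - 6)) = 180.
Step 3. [-5*(4*(x - 6)) = 180] leading coefficient -5: divide by -5. So div: 4*(x - 6) = -36.
Step 4. [4*(x - 6) = -36] 4 out front; divide by 4 ⇒ div: x - 6 = -9.
Step 5. [x - 6 = -9] the outer -6 inverts by adding 6 ⇒ sub: x = -3.

Answer: x ∈ {-3}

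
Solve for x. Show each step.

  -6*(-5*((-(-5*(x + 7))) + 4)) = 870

Step 1. [-6*(-5*((-(-5*(x + 7))) + 4)) = 870] LHS = -6·(…); ÷-6 both sides, so div: -5*((-(-5*(x + 7))) + 4) = -145.
Step 2. [-5*((-(-5*(x + 7))) + 4) = -145] LHS = -5·(…); ÷-5 both sides ⇒ div: (-(-5*(x + 7))) + 4 = 29.
Step 3. [(-(-5*(x + 7))) + 4 = 29] +4 is outermost — subtract 4 both sides ⇒ sub: -(-5*(x + 7)) = 25.
Step 4. [-(-5*(x + 7)) = 25] LHS negated; negate both sides ⇒ neg: -5*(x + 7) = -25.
Step 5. [-5*(x + 7) = -25] leading coefficient -5: divide by -5, so div: x + 7 = 5.
Step 6. [x + 7 = 5] peel the +7: subtract 7 from each side. So sub: x = -2.

Answer: x ∈ {-2}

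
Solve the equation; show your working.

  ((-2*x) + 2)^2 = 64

Step 1. [((-2*x) + 2)^2 = 64] √ both sides: 64 ≥ 0 gives two branches ⇒ sqrt: (-2*x) + 2 = 8 or -8.
Step 2. [(-2*x) + 2 = 8 or -8] peel the +2: subtract 2 from each side. So sub: -2*x = 6 or -10.
Step 3. [-2*x = 6 or -10] divide by the outer -2, so div: x = -3 or 5.

Answer: x ∈ {-3, 5}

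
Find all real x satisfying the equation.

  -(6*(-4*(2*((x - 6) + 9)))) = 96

Step 1. [-(6*(-4*(2*((x - 6) + 9)))) = 96] flip signs both sides. So neg: 6*(-4*(2*((x - 6) + 9))) = -96.
Step 2. [6*(-4*(2*((x - 6) + 9))) = -96] divide by the outer 6, so div: -4*(2*((x - 6) + 9)) = -16.
Step 3. [-4*(2*((x - 6) + 9)) = -16] leading coefficient -4: divide by -4, so div: 2*((x - 6) + 9) = 4.
Step 4. [2*((x - 6) + 9) = 4] 2·(inner) — divide through by 2. So div: (x - 6) + 9 = 2.
Step 5. [(x - 6) + 9 = 2] subtract 9: x sits inside (… + 9), so sub: x - 6 = -7.
Step 6. [x - 6 = -7] peel the -6: add 6 from each side, so sub: x = -1.

Answer: x ∈ {-1}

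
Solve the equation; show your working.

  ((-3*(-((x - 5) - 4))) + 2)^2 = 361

Step 1. [((-3*(-((x - 5) - 4))) + 2)^2 = 361] 361 ≥ 0, LHS is (·)² — take ±√ ⇒ sqrt: (-3*(-((x - 5) - 4))) + 2 = 19 or -19.
Step 2. [(-3*(-((x - 5) - 4))) + 2 = 19 or -19] subtract 2: x sits inside (… + 2). So sub: -3*(-((x - 5) - 4)) = 17 or -21.
Step 3. [-3*(-((x - 5) - 4)) = 17 or -21] LHS = -3·(…); ÷-3 both sides. So div: -((x - 5) - 4) = -17/3 or 7.
Step 4. [-((x - 5) - 4) = -17/3 or 7] flip signs both sides ⇒ neg: (x - 5) - 4 = 17/3 or -7.
Step 5. [(x - 5) - 4 = 17/3 or -7] 4 comes off first (add 4), so sub: x - 5 = 29/3 or -3.
Step 6. [x - 5 = 29/3 or -3] peel the -5: add 5 from each side, so sub: x = 44/3 or 2.

Answer: x ∈ {2, 44/3}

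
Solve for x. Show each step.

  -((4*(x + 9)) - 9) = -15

Step 1. [-((4*(x + 9)) - 9) = -15] LHS negated; negate both sides ⇒ neg: (4*(x + 9)) - 9 = 15.
Step 2. [(4*(x + 9)) - 9 = 15] 9 comes off first (add 9) ⇒ sub: 4*(x + 9) = 24.
Step 3. [4*(x + 9) = 24] 4·(inner) — divide through by 4, so div: x + 9 = 6.
Step 4. [x + 9 = 6] the outer +9 inverts by subtracting 9 ⇒ sub: x = -3.

Answer: x ∈ {-3}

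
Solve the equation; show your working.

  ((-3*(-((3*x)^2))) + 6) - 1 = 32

Step 1. [((-3*(-((3*x)^2))) + 6) - 1 = 32] peel the -1: add 1 from each side ⇒ sub: (-3*(-((3*x)^2))) + 6 = 33.
Step 2. [(-3*(-((3*x)^2))) + 6 = 33] the outer +6 inverts by subtracting 6, so sub: -3*(-((3*x)^2)) = 27.
Step 3. [-3*(-((3*x)^2)) = 27] -3·(inner) — divide through by -3. So div: -((3*x)^2) = -9.
Step 4. [-((3*x)^2) = -9] flip signs both sides ⇒ neg: (3*x)^2 = 9.
Step 5. [(3*x)^2 = 9] LHS squared, RHS 9 ≥ 0: apply √ (±). So sqrt: 3*x = 3 or -3.
Step 6. [3*x = 3 or -3] 3 out front; divide by 3. So div: x = 1 or -1.

Answer: x ∈ {-1, 1}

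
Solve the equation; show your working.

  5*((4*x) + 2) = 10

Step 1. [5*((4*x) + 2) = 10] divide by the outer 5 ⇒ div: (4*x) + 2 = 2.
Step 2. [(4*x) + 2 = 2] 2 comes off first (subtract 2), so sub: 4*x = 0.
Step 3. [4*x = 0] 4 out front; divide by 4 ⇒ div: x = 0.

Answer: x ∈ {0}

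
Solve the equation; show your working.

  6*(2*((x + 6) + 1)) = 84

Step 1. [6*(2*((x + 6) + 1)) = 84] divide by the outer 6. So div: 2*((x + 6) + 1) = 14.
Step 2. [2*((x + 6) + 1) = 14] 2·(inner) — divide through by 2. So div: (x + 6) + 1 = 7.
Step 3. [(x + 6) + 1 = 7] 1 comes off first (subtract 1) ⇒ sub: x + 6 = 6.
Step 4. [x + 6 = 6] subtract 6: x sits inside (… + 6) ⇒ sub: x = 0.

Answer: x ∈ {0}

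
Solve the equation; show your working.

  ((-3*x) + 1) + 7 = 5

Step 1. [((-3*x) + 1) + 7 = 5] peel the +7: subtract 7 from each side, so sub: (-3*x) + 1 = -2.
Step 2. [(-3*x) + 1 = -2] subtract 1: x sits inside (… + 1) ⇒ sub: -3*x = -3.
Step 3. [-3*x = -3] LHS = -3·(…); ÷-3 both sides, so div: x = 1.

Answer: x ∈ {1}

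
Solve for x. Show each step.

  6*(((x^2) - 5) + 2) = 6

Step 1. [6*(((x^2) - 5) + 2) = 6] leading coefficient 6: divide by 6. So div: ((x^2) - 5) + 2 = 1.
Step 2. [((x^2) - 5) + 2 = 1] subtract 2: x sits inside (… + 2). So sub: (x^2) - 5 = -1.
Step 3. [(x^2) - 5 = -1] add 5: x sits inside (… - 5) ⇒ sub: x^2 = 4.
Step 4. [x^2 = 4] √ both sides: 4 ≥ 0 gives two branches. So sqrt: x = 2 or -2.

Answer: x ∈ {-2, 2}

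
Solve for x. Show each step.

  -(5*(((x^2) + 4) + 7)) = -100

Step 1. [-(5*(((x^2) + 4) + 7)) = -100] LHS negated; negate both sides. So neg: 5*(((x^2) + 4) + 7) = 100.
Step 2. [5*(((x^2) + 4) + 7) = 100] LHS = 5·(…); ÷5 both sides, so div: ((x^2) + 4) + 7 = 20.
Step 3. [((x^2) + 4) + 7 = 20] 7 comes off first (subtract 7). So sub: (x^2) + 4 = 13.
Step 4. [(x^2) + 4 = 13] the outer +4 inverts by subtracting 4, so sub: x^2 = 9.
Step 5. [x^2 = 9] LHS squared, RHS 9 ≥ 0: apply √ (±), so sqrt: x = 3 or -3.

Answer: x ∈ {-3, 3}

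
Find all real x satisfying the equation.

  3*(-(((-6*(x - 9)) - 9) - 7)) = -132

Step 1. [3*(-(((-6*(x - 9)) - 9) - 7)) = -132] 3 out front; divide by 3 ⇒ div: -(((-6*(x - 9)) - 9) - 7) = -44.
Step 2. [-(((-6*(x - 9)) - 9) - 7) = -44] leading − — multiply by −1 ⇒ neg: ((-6*(x - 9)) - 9) - 7 = 44.
Step 3. [((-6*(x - 9)) - 9) - 7 = 44] 7 comes off first (add 7). So sub: (-6*(x - 9)) - 9 = 51.
Step 4. [(-6*(x - 9)) - 9 = 51] -9 is outermost — add 9 both sides ⇒ sub: -6*(x - 9) = 60.
Step 5. [-6*(x - 9) = 60] LHS = -6·(…); ÷-6 both sides. So div: x - 9 = -10.
Step 6. [x - 9 = -10] peel the -9: add 9 from each side. So sub: x = -1.

Answer: x ∈ {-1}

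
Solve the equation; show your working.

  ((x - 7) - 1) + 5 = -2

Step 1. [((x - 7) - 1) + 5 = -2] peel the +5: subtract 5 from each side. So sub: (x - 7) - 1 = -7.
Step 2. [(x - 7) - 1 = -7] the outer -1 inverts by adding 1. So sub: x - 7 = -6.
Step 3. [x - 7 = -6] add 7: x sits inside (… - 7) ⇒ sub: x = 1.

Answer: x ∈ {1}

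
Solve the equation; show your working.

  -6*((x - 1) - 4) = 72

Step 1. [-6*((x - 1) - 4) = 72] -6·(inner) — divide through by -6 ⇒ div: (x - 1) - 4 = -12.
Step 2. [(x - 1) - 4 = -12] peel the -4: add 4 from each side ⇒ sub: x - 1 = -8.
Step 3. [x - 1 = -8] the outer -1 inverts by adding 1. So sub: x = -7.

Answer: x ∈ {-7}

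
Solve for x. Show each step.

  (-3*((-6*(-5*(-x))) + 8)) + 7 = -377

Step 1. [(-3*((-6*(-5*(-x))) + 8)) + 7 = -377] peel the +7: subtract 7 from each side ⇒ sub: -3*((-6*(-5*(-x))) + 8) = -384.
Step 2. [-3*((-6*(-5*(-x))) + 8) = -384] leading coefficient -3: divide by -3 ⇒ div: (-6*(-5*(-x))) + 8 = 128.
Step 3. [(-6*(-5*(-x))) + 8 = 128] subtract 8: x sits inside (… + 8), so sub: -6*(-5*(-x)) = 120.
Step 4. [-6*(-5*(-x)) = 120] -6·(inner) — divide through by -6. So div: -5*(-x) = -20.
Step 5. [-5*(-x) = -20] divide by the outer -5. So div: -x = 4.
Step 6. [-x = 4] leading − — multiply by −1, so neg: x = -4.

Answer: x ∈ {-4}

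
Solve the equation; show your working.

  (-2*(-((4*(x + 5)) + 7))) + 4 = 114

Step 1. [(-2*(-((4*(x + 5)) + 7))) + 4 = 114] -2 | LHS and -2 | 114: pull -2 out. So factor: (-((4*(x + 5)) + 7)) - 2 = -57.
Step 2. [(-((4*(x + 5)) + 7)) - 2 = -57] add 2: x sits inside (… - 2) ⇒ sub: -((4*(x + 5)) + 7) = -55.
Step 3. [-((4*(x + 5)) + 7) = -55] flip signs both sides, so neg: (4*(x + 5)) + 7 = 55.
Step 4. [(4*(x + 5)) + 7 = 55] the outer +7 inverts by subtracting 7, so sub: 4*(x + 5) = 48.
Step 5. [4*(x + 5) = 48] leading coefficient 4: divide by 4, so div: x + 5 = 12.
Step 6. [x + 5 = 12] subtract 5: x sits inside (… + 5). So sub: x = 7.

Answer: x ∈ {7}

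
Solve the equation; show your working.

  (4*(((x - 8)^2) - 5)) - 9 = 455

Step 1. [(4*(((x - 8)^2) - 5)) - 9 = 455] -9 is outermost — add 9 both sides. So sub: 4*(((x - 8)^2) - 5) = 464.
Step 2. [4*(((x - 8)^2) - 5) = 464] 4 out front; divide by 4 ⇒ div: ((x - 8)^2) - 5 = 116.
Step 3. [((x - 8)^2) - 5 = 116] -5 is outermost — add 5 both sides ⇒ sub: (x - 8)^2 = 121.
Step 4. [(x - 8)^2 = 121] 121 ≥ 0, LHS is (·)² — take ±√. So sqrt: x - 8 = 11 or -11.
Step 5. [x - 8 = 11 or -11] the outer -8 inverts by adding 8, so sub: x = 19 or -3.

Answer: x ∈ {-3, 19}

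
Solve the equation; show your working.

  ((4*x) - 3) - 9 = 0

Step 1. [((4*x) - 3) - 9 = 0] add 9: x sits inside (… - 9), so sub: (4*x) - 3 = 9.
Step 2. [(4*x) - 3 = 9] peel the -3: add 3 from each side. So sub: 4*x = 12.
Step 3. [4*x = 12] 4 out front; divide by 4. So div: x = 3.

Answer: x ∈ {3}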